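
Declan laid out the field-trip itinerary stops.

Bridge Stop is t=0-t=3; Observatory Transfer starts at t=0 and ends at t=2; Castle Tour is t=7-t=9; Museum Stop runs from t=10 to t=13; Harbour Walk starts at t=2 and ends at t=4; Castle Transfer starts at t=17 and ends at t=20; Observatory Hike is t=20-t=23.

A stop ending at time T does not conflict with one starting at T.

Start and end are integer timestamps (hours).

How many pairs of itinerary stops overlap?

2

Two intervals overlap when each starts before the other ends.
Sorted by start: Bridge Stop, Observatory Transfer, Harbour Walk, Castle Tour, Museum Stop, Castle Transfer, Observatory Hike.
Observatory Transfer starts before Bridge Stop ends → Bridge Stop and Observatory Transfer overlap.
Harbour Walk starts before Bridge Stop ends → Bridge Stop and Harbour Walk overlap.
Castle Tour starts after Bridge Stop ends, so Bridge Stop has no further overlaps.
Harbour Walk starts exactly when Observatory Transfer ends (back-to-back, no overlap), so Observatory Transfer has no further overlaps.
Castle Tour starts after Harbour Walk ends, so Harbour Walk has no further overlaps.
Museum Stop starts after Castle Tour ends, so Castle Tour has no further overlaps.
Castle Transfer starts after Museum Stop ends, so Museum Stop has no further overlaps.
Observatory Hike starts exactly when Castle Transfer ends (back-to-back, no overlap).
Overlapping pairs: Bridge Stop & Harbour Walk, Bridge Stop & Observatory Transfer — 2 in total.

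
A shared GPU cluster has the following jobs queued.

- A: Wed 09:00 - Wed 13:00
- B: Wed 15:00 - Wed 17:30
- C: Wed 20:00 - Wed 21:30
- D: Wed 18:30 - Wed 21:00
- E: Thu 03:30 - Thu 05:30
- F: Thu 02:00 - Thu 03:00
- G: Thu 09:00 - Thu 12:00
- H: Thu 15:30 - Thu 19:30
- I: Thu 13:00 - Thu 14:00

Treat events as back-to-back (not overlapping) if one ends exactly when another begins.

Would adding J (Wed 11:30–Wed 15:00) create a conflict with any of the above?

A: starts Wed 09:00 before J ends Wed 15:00, and ends Wed 13:00 after J starts Wed 11:30 → overlap.
B: starts Wed 15:00 at or after J ends Wed 15:00 → clear.
D: starts Wed 18:30 at or after J ends Wed 15:00 → clear.
C: starts Wed 20:00 at or after J ends Wed 15:00 → clear.
F: starts Thu 02:00 at or after J ends Wed 15:00 → clear.
E: starts Thu 03:30 at or after J ends Wed 15:00 → clear.
G: starts Thu 09:00 at or after J ends Wed 15:00 → clear.
I: starts Thu 13:00 at or after J ends Wed 15:00 → clear.
H: starts Thu 15:30 at or after J ends Wed 15:00 → clear.
J overlaps A.

Yes — it overlaps A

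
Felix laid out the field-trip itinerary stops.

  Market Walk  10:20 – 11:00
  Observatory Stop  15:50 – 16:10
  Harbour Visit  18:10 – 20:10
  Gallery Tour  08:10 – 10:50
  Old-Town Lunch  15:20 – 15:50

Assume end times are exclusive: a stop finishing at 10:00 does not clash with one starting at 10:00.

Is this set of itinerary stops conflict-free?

No

Sorted by start: Gallery Tour, Market Walk, Old-Town Lunch, Observatory Stop, Harbour Visit.
Market Walk starts before Gallery Tour ends → Gallery Tour and Market Walk overlap.
That's a conflict, so the schedule is not conflict-free.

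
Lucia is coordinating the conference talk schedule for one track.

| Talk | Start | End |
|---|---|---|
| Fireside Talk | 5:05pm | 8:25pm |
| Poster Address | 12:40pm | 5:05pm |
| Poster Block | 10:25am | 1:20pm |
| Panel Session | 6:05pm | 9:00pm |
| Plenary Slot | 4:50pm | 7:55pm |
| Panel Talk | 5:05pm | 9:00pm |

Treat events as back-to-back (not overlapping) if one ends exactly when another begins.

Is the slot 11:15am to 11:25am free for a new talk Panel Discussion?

Poster Block: starts 10:25am before Panel Discussion ends 11:25am, and ends 1:20pm after Panel Discussion starts 11:15am → overlap.
Poster Address: starts 12:40pm at or after Panel Discussion ends 11:25am → clear.
Plenary Slot: starts 4:50pm at or after Panel Discussion ends 11:25am → clear.
Fireside Talk: starts 5:05pm at or after Panel Discussion ends 11:25am → clear.
Panel Talk: starts 5:05pm at or after Panel Discussion ends 11:25am → clear.
Panel Session: starts 6:05pm at or after Panel Discussion ends 11:25am → clear.
Panel Discussion overlaps Poster Block.

No — it overlaps Poster Block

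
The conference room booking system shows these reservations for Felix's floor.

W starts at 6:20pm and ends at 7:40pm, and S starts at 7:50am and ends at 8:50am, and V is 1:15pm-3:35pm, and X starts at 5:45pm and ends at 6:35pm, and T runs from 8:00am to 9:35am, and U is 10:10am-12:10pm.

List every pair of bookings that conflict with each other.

Check each pair: they overlap iff neither finishes before the other starts.
Sorted by start: S, T, U, V, X, W.
T starts before S ends → S and T overlap.
U starts after S ends, so nothing later overlaps S either.
U starts after T ends, so nothing later overlaps T either.
V starts after U ends, so nothing later overlaps U either.
X starts after V ends, so nothing later overlaps V either.
W starts before X ends → X and W overlap.

S & T, W & X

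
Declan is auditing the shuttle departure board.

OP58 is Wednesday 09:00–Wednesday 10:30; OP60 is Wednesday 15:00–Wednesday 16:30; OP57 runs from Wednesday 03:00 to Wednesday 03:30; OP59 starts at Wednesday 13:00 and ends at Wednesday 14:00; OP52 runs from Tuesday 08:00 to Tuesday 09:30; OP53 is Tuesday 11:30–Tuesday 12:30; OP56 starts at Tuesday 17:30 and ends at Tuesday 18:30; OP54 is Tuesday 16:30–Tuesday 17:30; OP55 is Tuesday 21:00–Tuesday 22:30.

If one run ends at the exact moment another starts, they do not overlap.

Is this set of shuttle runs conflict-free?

Two intervals overlap when each starts before the other ends.
Sorted by start: OP52, OP53, OP54, OP56, OP55, OP57, OP58, OP59, OP60.
OP53 starts after OP52 ends, so nothing later overlaps OP52 either.
OP54 starts after OP53 ends, so nothing later overlaps OP53 either.
OP56 starts exactly when OP54 ends (back-to-back, no overlap), so nothing later overlaps OP54 either.
OP55 starts after OP56 ends, so nothing later overlaps OP56 either.
OP57 starts after OP55 ends, so nothing later overlaps OP55 either.
OP58 starts after OP57 ends, so nothing later overlaps OP57 either.
OP59 starts after OP58 ends, so nothing later overlaps OP58 either.
OP60 starts after OP59 ends.
Every pair is clear; the schedule has no overlaps.

Yes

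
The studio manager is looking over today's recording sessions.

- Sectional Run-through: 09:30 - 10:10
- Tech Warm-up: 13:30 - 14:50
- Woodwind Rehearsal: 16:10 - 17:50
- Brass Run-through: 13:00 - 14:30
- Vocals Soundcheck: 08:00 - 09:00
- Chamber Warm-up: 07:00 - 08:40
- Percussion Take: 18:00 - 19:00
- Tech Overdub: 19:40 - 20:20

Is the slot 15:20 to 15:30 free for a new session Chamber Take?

Chamber Warm-up: ends 08:40 at or before Chamber Take starts 15:20 → clear.
Vocals Soundcheck: ends 09:00 at or before Chamber Take starts 15:20 → clear.
Sectional Run-through: ends 10:10 at or before Chamber Take starts 15:20 → clear.
Brass Run-through: ends 14:30 at or before Chamber Take starts 15:20 → clear.
Tech Warm-up: ends 14:50 at or before Chamber Take starts 15:20 → clear.
Woodwind Rehearsal: starts 16:10 at or after Chamber Take ends 15:30 → clear.
Percussion Take: starts 18:00 at or after Chamber Take ends 15:30 → clear.
Tech Overdub: starts 19:40 at or after Chamber Take ends 15:30 → clear.

Yes — the slot is free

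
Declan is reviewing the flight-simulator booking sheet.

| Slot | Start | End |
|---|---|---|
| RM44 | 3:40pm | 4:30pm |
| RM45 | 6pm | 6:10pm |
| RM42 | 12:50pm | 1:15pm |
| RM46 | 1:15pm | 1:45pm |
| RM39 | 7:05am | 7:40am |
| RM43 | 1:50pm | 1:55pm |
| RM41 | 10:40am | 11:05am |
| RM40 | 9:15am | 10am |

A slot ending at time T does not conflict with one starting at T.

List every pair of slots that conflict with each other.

no conflicts

Sorted by start: RM39, RM40, RM41, RM42, RM46, RM43, RM44, RM45.
RM40 starts after RM39 ends, so nothing later overlaps RM39 either.
RM41 starts after RM40 ends, so nothing later overlaps RM40 either.
RM42 starts after RM41 ends, so nothing later overlaps RM41 either.
RM46 starts exactly when RM42 ends (back-to-back, no overlap), so nothing later overlaps RM42 either.
RM43 starts after RM46 ends, so nothing later overlaps RM46 either.
RM44 starts after RM43 ends, so nothing later overlaps RM43 either.
RM45 starts after RM44 ends.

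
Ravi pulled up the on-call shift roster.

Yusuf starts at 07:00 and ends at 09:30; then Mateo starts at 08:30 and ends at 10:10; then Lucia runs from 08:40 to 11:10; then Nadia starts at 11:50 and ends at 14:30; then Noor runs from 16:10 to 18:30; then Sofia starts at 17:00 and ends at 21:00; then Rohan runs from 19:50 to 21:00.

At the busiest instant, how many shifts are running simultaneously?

Sort all start/end points and keep a running count:
07:00 start Yusuf → 1
08:30 start Mateo → 2
08:40 start Lucia → 3
09:30 end Yusuf → 2
10:10 end Mateo → 1
11:10 end Lucia → 0
11:50 start Nadia → 1
14:30 end Nadia → 0
16:10 start Noor → 1
17:00 start Sofia → 2
18:30 end Noor → 1
19:50 start Rohan → 2
21:00 end Rohan → 1
21:00 end Sofia → 0
Peak is 3, at 08:40 (Lucia, Mateo, Yusuf).

3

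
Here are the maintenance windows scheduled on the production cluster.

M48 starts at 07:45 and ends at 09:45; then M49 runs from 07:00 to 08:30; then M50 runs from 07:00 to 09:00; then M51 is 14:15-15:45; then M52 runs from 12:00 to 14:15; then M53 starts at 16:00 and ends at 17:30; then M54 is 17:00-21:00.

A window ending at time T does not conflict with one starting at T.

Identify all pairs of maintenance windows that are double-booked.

M48 & M49, M48 & M50, M49 & M50, M53 & M54

Sorted by start: M49, M50, M48, M52, M51, M53, M54.
M50 starts before M49 ends → M49 and M50 overlap.
M48 starts before M49 ends → M49 and M48 overlap.
M52 starts after M49 ends, so nothing later overlaps M49 either.
M48 starts before M50 ends → M50 and M48 overlap.
M52 starts after M50 ends, so nothing later overlaps M50 either.
M52 starts after M48 ends, so nothing later overlaps M48 either.
M51 starts exactly when M52 ends (back-to-back, no overlap), so nothing later overlaps M52 either.
M53 starts after M51 ends, so nothing later overlaps M51 either.
M54 starts before M53 ends → M53 and M54 overlap.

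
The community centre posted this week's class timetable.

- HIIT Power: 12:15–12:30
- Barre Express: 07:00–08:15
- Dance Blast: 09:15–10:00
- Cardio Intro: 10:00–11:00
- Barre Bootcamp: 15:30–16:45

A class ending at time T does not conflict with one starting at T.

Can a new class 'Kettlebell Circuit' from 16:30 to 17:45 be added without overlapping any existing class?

No — it overlaps Barre Bootcamp

Barre Express: ends 08:15 at or before Kettlebell Circuit starts 16:30 → clear.
Dance Blast: ends 10:00 at or before Kettlebell Circuit starts 16:30 → clear.
Cardio Intro: ends 11:00 at or before Kettlebell Circuit starts 16:30 → clear.
HIIT Power: ends 12:30 at or before Kettlebell Circuit starts 16:30 → clear.
Barre Bootcamp: starts 15:30 before Kettlebell Circuit ends 17:45, and ends 16:45 after Kettlebell Circuit starts 16:30 → overlap.
Kettlebell Circuit overlaps Barre Bootcamp.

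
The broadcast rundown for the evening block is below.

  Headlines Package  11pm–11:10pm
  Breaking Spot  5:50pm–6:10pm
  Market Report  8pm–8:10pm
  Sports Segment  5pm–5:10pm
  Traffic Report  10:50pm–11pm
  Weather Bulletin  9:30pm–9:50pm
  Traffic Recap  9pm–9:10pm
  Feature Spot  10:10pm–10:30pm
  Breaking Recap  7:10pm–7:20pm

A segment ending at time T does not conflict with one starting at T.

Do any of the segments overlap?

No

Two intervals overlap when each starts before the other ends.
Sorted by start: Sports Segment, Breaking Spot, Breaking Recap, Market Report, Traffic Recap, Weather Bulletin, Feature Spot, Traffic Report, Headlines Package.
Breaking Spot starts after Sports Segment ends, so nothing later overlaps Sports Segment either.
Breaking Recap starts after Breaking Spot ends, so nothing later overlaps Breaking Spot either.
Market Report starts after Breaking Recap ends, so nothing later overlaps Breaking Recap either.
Traffic Recap starts after Market Report ends, so nothing later overlaps Market Report either.
Weather Bulletin starts after Traffic Recap ends, so nothing later overlaps Traffic Recap either.
Feature Spot starts after Weather Bulletin ends, so nothing later overlaps Weather Bulletin either.
Traffic Report starts after Feature Spot ends, so nothing later overlaps Feature Spot either.
Headlines Package starts exactly when Traffic Report ends (back-to-back, no overlap).
Every pair is clear; the schedule has no overlaps.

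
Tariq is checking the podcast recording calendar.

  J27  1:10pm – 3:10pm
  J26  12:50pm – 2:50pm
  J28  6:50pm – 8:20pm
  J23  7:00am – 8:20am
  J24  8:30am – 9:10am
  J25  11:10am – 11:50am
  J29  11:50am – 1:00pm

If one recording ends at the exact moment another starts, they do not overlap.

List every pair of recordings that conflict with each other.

J26 & J27, J26 & J29

Sorted by start: J23, J24, J25, J29, J26, J27, J28.
J24 starts after J23 ends — done with J23.
J25 starts after J24 ends — done with J24.
J29 starts exactly when J25 ends (back-to-back, no overlap) — done with J25.
J26 starts before J29 ends → J29 and J26 overlap.
J27 starts after J29 ends — done with J29.
J27 starts before J26 ends → J26 and J27 overlap.
J28 starts after J26 ends.
J28 starts after J27 ends.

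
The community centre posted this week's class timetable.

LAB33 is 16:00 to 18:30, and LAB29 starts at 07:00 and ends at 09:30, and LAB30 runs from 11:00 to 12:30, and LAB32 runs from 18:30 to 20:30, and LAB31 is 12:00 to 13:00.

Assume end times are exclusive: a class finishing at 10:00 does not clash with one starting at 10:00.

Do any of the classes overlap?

Yes

Sorted by start: LAB29, LAB30, LAB31, LAB33, LAB32.
LAB30 starts after LAB29 ends — done with LAB29.
LAB31 starts before LAB30 ends → LAB30 and LAB31 overlap.
That's a conflict, so the schedule is not conflict-free.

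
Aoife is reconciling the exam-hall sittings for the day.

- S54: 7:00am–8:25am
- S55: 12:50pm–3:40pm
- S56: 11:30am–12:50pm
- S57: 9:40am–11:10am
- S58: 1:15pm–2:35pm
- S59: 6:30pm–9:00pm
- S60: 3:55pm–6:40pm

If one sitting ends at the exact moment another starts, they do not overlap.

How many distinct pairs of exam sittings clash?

2

Two intervals overlap when each starts before the other ends.
Sorted by start: S54, S57, S56, S55, S58, S60, S59.
S57 starts after S54 ends; S54 is clear from here.
S56 starts after S57 ends; S57 is clear from here.
S55 starts exactly when S56 ends (back-to-back, no overlap); S56 is clear from here.
S58 starts before S55 ends → S55 and S58 overlap.
S60 starts after S55 ends; S55 is clear from here.
S60 starts after S58 ends; S58 is clear from here.
S59 starts before S60 ends → S60 and S59 overlap.
Overlapping pairs: S55 & S58, S59 & S60 — 2 in total.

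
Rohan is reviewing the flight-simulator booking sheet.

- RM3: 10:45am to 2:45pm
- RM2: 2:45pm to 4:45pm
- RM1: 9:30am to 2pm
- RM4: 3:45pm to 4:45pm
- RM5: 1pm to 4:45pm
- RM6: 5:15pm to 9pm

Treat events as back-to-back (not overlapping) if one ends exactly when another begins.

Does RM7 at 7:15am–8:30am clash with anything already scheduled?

RM1: starts 9:30am at or after RM7 ends 8:30am → clear.
RM3: starts 10:45am at or after RM7 ends 8:30am → clear.
RM5: starts 1pm at or after RM7 ends 8:30am → clear.
RM2: starts 2:45pm at or after RM7 ends 8:30am → clear.
RM4: starts 3:45pm at or after RM7 ends 8:30am → clear.
RM6: starts 5:15pm at or after RM7 ends 8:30am → clear.

No — it doesn't clash with anything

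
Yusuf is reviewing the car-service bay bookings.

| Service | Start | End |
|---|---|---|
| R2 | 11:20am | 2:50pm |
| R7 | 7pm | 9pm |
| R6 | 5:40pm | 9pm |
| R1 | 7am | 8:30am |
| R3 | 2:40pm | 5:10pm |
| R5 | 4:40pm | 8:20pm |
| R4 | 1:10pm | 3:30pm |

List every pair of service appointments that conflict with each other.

Sorted by start: R1, R2, R4, R3, R5, R6, R7.
R2 starts after R1 ends; R1 is clear from here.
R4 starts before R2 ends → R2 and R4 overlap.
R3 starts before R2 ends → R2 and R3 overlap.
R5 starts after R2 ends; R2 is clear from here.
R3 starts before R4 ends → R4 and R3 overlap.
R5 starts after R4 ends; R4 is clear from here.
R5 starts before R3 ends → R3 and R5 overlap.
R6 starts after R3 ends; R3 is clear from here.
R6 starts before R5 ends → R5 and R6 overlap.
R7 starts before R5 ends → R5 and R7 overlap.
R7 starts before R6 ends → R6 and R7 overlap.

R2 & R3, R2 & R4, R3 & R4, R3 & R5, R5 & R6, R5 & R7, R6 & R7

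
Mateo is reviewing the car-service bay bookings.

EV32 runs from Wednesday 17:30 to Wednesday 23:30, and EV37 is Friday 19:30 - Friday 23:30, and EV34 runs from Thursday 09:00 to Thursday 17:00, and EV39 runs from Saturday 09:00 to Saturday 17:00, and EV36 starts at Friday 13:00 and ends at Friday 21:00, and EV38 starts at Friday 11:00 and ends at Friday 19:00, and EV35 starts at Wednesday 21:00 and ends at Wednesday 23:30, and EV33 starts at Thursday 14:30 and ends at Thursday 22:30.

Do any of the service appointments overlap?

Two intervals overlap when each starts before the other ends.
Sorted by start: EV32, EV35, EV34, EV33, EV38, EV36, EV37, EV39.
EV35 starts before EV32 ends → EV32 and EV35 overlap.
That's a conflict, so the schedule is not conflict-free.

Yes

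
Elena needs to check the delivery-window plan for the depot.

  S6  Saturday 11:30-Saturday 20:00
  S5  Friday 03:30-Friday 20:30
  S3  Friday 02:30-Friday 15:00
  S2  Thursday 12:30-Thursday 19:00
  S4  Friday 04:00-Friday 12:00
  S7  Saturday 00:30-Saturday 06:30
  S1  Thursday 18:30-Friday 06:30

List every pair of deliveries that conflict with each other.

Check each pair: they overlap iff neither finishes before the other starts.
Sorted by start: S2, S1, S3, S5, S4, S7, S6.
S1 starts before S2 ends → S2 and S1 overlap.
S3 starts after S2 ends — done with S2.
S3 starts before S1 ends → S1 and S3 overlap.
S5 starts before S1 ends → S1 and S5 overlap.
S4 starts before S1 ends → S1 and S4 overlap.
S7 starts after S1 ends — done with S1.
S5 starts before S3 ends → S3 and S5 overlap.
S4 starts before S3 ends → S3 and S4 overlap.
S7 starts after S3 ends — done with S3.
S4 starts before S5 ends → S5 and S4 overlap.
S7 starts after S5 ends — done with S5.
S7 starts after S4 ends — done with S4.
S6 starts after S7 ends.

S1 & S2, S1 & S3, S1 & S4, S1 & S5, S3 & S4, S3 & S5, S4 & S5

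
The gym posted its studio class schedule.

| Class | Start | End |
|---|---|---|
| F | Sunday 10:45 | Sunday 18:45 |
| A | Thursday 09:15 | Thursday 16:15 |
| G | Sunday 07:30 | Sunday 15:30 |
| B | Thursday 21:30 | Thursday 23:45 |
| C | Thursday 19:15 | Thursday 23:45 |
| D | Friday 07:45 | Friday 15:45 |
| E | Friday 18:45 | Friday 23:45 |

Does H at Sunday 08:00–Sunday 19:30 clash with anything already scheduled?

A: ends Thursday 16:15 at or before H starts Sunday 08:00 → clear.
C: ends Thursday 23:45 at or before H starts Sunday 08:00 → clear.
B: ends Thursday 23:45 at or before H starts Sunday 08:00 → clear.
D: ends Friday 15:45 at or before H starts Sunday 08:00 → clear.
E: ends Friday 23:45 at or before H starts Sunday 08:00 → clear.
G: starts Sunday 07:30 before H ends Sunday 19:30, and ends Sunday 15:30 after H starts Sunday 08:00 → overlap.
F: starts Sunday 10:45 before H ends Sunday 19:30, and ends Sunday 18:45 after H starts Sunday 08:00 → overlap.
H overlaps F, G.

Yes — it overlaps F, G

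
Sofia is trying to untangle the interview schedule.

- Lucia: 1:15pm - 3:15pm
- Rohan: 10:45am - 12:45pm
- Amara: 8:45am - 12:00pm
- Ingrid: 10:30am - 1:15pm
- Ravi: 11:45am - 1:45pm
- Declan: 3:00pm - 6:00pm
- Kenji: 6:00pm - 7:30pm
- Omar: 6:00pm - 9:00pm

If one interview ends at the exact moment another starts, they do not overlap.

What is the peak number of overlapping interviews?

4

Sort all start/end points and keep a running count:
8:45am start Amara → 1
10:30am start Ingrid → 2
10:45am start Rohan → 3
11:45am start Ravi → 4
12:00pm end Amara → 3
12:45pm end Rohan → 2
1:15pm end Ingrid → 1
1:15pm start Lucia → 2
1:45pm end Ravi → 1
3:00pm start Declan → 2
3:15pm end Lucia → 1
6:00pm end Declan → 0
6:00pm start Kenji → 1
6:00pm start Omar → 2
7:30pm end Kenji → 1
9:00pm end Omar → 0
Peak is 4, at 11:45am (Amara, Ingrid, Ravi, Rohan).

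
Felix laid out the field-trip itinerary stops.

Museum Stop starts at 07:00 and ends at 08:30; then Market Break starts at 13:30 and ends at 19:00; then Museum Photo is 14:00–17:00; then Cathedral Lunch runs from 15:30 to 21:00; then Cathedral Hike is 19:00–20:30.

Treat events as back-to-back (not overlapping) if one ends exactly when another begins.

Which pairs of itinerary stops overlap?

Cathedral Hike & Cathedral Lunch, Cathedral Lunch & Market Break, Cathedral Lunch & Museum Photo, Market Break & Museum Photo

Check each pair: they overlap iff neither finishes before the other starts.
Sorted by start: Museum Stop, Market Break, Museum Photo, Cathedral Lunch, Cathedral Hike.
Market Break starts after Museum Stop ends; Museum Stop is clear from here.
Museum Photo starts before Market Break ends → Market Break and Museum Photo overlap.
Cathedral Lunch starts before Market Break ends → Market Break and Cathedral Lunch overlap.
Cathedral Hike starts exactly when Market Break ends (back-to-back, no overlap).
Cathedral Lunch starts before Museum Photo ends → Museum Photo and Cathedral Lunch overlap.
Cathedral Hike starts after Museum Photo ends.
Cathedral Hike starts before Cathedral Lunch ends → Cathedral Lunch and Cathedral Hike overlap.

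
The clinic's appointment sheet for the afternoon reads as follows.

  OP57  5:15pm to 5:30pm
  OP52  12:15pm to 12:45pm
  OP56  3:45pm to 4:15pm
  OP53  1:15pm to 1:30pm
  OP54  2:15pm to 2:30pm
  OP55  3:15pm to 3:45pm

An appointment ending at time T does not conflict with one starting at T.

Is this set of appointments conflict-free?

Yes

Two intervals overlap when each starts before the other ends.
Sorted by start: OP52, OP53, OP54, OP55, OP56, OP57.
OP53 starts after OP52 ends — done with OP52.
OP54 starts after OP53 ends — done with OP53.
OP55 starts after OP54 ends — done with OP54.
OP56 starts exactly when OP55 ends (back-to-back, no overlap) — done with OP55.
OP57 starts after OP56 ends.
Every pair is clear; the schedule has no overlaps.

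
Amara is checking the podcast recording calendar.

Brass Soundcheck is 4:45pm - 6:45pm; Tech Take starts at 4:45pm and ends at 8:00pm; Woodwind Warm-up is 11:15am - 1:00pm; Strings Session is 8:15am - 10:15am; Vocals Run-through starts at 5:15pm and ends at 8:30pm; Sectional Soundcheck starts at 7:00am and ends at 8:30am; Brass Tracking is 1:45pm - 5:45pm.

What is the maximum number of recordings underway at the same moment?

4

Walk through starts and ends in time order (an end at T is processed before a start at T):
7:00am start Sectional Soundcheck → 1
8:15am start Strings Session → 2
8:30am end Sectional Soundcheck → 1
10:15am end Strings Session → 0
11:15am start Woodwind Warm-up → 1
1:00pm end Woodwind Warm-up → 0
1:45pm start Brass Tracking → 1
4:45pm start Brass Soundcheck → 2
4:45pm start Tech Take → 3
5:15pm start Vocals Run-through → 4
5:45pm end Brass Tracking → 3
6:45pm end Brass Soundcheck → 2
8:00pm end Tech Take → 1
8:30pm end Vocals Run-through → 0
Peak is 4, at 5:15pm (Brass Soundcheck, Brass Tracking, Tech Take, Vocals Run-through).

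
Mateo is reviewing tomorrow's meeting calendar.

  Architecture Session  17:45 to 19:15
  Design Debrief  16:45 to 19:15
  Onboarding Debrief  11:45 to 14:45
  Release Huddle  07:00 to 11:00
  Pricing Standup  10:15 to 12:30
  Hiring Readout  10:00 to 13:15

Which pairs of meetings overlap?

Architecture Session & Design Debrief, Hiring Readout & Onboarding Debrief, Hiring Readout & Pricing Standup, Hiring Readout & Release Huddle, Onboarding Debrief & Pricing Standup, Pricing Standup & Release Huddle

Sorted by start: Release Huddle, Hiring Readout, Pricing Standup, Onboarding Debrief, Design Debrief, Architecture Session.
Hiring Readout starts before Release Huddle ends → Release Huddle and Hiring Readout overlap.
Pricing Standup starts before Release Huddle ends → Release Huddle and Pricing Standup overlap.
Onboarding Debrief starts after Release Huddle ends; Release Huddle is clear from here.
Pricing Standup starts before Hiring Readout ends → Hiring Readout and Pricing Standup overlap.
Onboarding Debrief starts before Hiring Readout ends → Hiring Readout and Onboarding Debrief overlap.
Design Debrief starts after Hiring Readout ends; Hiring Readout is clear from here.
Onboarding Debrief starts before Pricing Standup ends → Pricing Standup and Onboarding Debrief overlap.
Design Debrief starts after Pricing Standup ends; Pricing Standup is clear from here.
Design Debrief starts after Onboarding Debrief ends; Onboarding Debrief is clear from here.
Architecture Session starts before Design Debrief ends → Design Debrief and Architecture Session overlap.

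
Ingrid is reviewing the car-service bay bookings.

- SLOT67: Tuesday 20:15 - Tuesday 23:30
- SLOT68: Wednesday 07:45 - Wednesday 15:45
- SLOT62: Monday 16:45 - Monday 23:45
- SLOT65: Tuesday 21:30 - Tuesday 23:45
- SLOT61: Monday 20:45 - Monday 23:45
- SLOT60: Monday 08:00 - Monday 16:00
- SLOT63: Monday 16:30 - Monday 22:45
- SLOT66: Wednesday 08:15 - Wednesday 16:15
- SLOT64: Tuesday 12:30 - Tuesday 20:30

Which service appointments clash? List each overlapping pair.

Sorted by start: SLOT60, SLOT63, SLOT62, SLOT61, SLOT64, SLOT67, SLOT65, SLOT68, SLOT66.
SLOT63 starts after SLOT60 ends, so SLOT60 has no further overlaps.
SLOT62 starts before SLOT63 ends → SLOT63 and SLOT62 overlap.
SLOT61 starts before SLOT63 ends → SLOT63 and SLOT61 overlap.
SLOT64 starts after SLOT63 ends, so SLOT63 has no further overlaps.
SLOT61 starts before SLOT62 ends → SLOT62 and SLOT61 overlap.
SLOT64 starts after SLOT62 ends, so SLOT62 has no further overlaps.
SLOT64 starts after SLOT61 ends, so SLOT61 has no further overlaps.
SLOT67 starts before SLOT64 ends → SLOT64 and SLOT67 overlap.
SLOT65 starts after SLOT64 ends, so SLOT64 has no further overlaps.
SLOT65 starts before SLOT67 ends → SLOT67 and SLOT65 overlap.
SLOT68 starts after SLOT67 ends, so SLOT67 has no further overlaps.
SLOT68 starts after SLOT65 ends, so SLOT65 has no further overlaps.
SLOT66 starts before SLOT68 ends → SLOT68 and SLOT66 overlap.

SLOT61 & SLOT62, SLOT61 & SLOT63, SLOT62 & SLOT63, SLOT64 & SLOT67, SLOT65 & SLOT67, SLOT66 & SLOT68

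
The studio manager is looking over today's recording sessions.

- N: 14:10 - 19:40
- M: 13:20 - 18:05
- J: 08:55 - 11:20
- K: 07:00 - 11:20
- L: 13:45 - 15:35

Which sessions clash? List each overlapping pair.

Sorted by start: K, J, M, L, N.
J starts before K ends → K and J overlap.
M starts after K ends — done with K.
M starts after J ends — done with J.
L starts before M ends → M and L overlap.
N starts before M ends → M and N overlap.
N starts before L ends → L and N overlap.

J & K, L & M, L & N, M & N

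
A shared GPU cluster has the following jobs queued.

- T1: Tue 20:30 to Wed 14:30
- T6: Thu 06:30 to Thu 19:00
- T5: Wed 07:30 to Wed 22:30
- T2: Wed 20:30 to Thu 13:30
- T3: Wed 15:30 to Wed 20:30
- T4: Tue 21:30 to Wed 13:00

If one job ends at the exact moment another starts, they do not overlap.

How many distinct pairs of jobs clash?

Check each pair: they overlap iff neither finishes before the other starts.
Sorted by start: T1, T4, T5, T3, T2, T6.
T4 starts before T1 ends → T1 and T4 overlap.
T5 starts before T1 ends → T1 and T5 overlap.
T3 starts after T1 ends — done with T1.
T5 starts before T4 ends → T4 and T5 overlap.
T3 starts after T4 ends — done with T4.
T3 starts before T5 ends → T5 and T3 overlap.
T2 starts before T5 ends → T5 and T2 overlap.
T6 starts after T5 ends.
T2 starts exactly when T3 ends (back-to-back, no overlap) — done with T3.
T6 starts before T2 ends → T2 and T6 overlap.
Overlapping pairs: T1 & T4, T1 & T5, T2 & T5, T2 & T6, T3 & T5, T4 & T5 — 6 in total.

6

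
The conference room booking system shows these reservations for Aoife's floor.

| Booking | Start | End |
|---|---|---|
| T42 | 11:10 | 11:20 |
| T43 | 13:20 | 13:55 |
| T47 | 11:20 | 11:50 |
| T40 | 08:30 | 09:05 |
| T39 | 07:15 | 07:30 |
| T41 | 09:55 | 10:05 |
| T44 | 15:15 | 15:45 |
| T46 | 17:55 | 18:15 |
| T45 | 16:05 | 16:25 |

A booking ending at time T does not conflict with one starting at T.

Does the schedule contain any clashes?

No

Sorted by start: T39, T40, T41, T42, T47, T43, T44, T45, T46.
T40 starts after T39 ends; T39 is clear from here.
T41 starts after T40 ends; T40 is clear from here.
T42 starts after T41 ends; T41 is clear from here.
T47 starts exactly when T42 ends (back-to-back, no overlap); T42 is clear from here.
T43 starts after T47 ends; T47 is clear from here.
T44 starts after T43 ends; T43 is clear from here.
T45 starts after T44 ends; T44 is clear from here.
T46 starts after T45 ends.
Every pair is clear; the schedule has no overlaps.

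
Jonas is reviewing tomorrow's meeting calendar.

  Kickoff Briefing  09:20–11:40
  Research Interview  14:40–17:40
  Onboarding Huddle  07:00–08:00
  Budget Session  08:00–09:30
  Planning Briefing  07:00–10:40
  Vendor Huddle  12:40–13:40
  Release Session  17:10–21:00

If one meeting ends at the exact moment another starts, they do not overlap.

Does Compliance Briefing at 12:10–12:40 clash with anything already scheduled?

Onboarding Huddle: ends 08:00 at or before Compliance Briefing starts 12:10 → clear.
Planning Briefing: ends 10:40 at or before Compliance Briefing starts 12:10 → clear.
Budget Session: ends 09:30 at or before Compliance Briefing starts 12:10 → clear.
Kickoff Briefing: ends 11:40 at or before Compliance Briefing starts 12:10 → clear.
Vendor Huddle: starts 12:40 at or after Compliance Briefing ends 12:40 → clear.
Research Interview: starts 14:40 at or after Compliance Briefing ends 12:40 → clear.
Release Session: starts 17:10 at or after Compliance Briefing ends 12:40 → clear.

No — it doesn't clash with anything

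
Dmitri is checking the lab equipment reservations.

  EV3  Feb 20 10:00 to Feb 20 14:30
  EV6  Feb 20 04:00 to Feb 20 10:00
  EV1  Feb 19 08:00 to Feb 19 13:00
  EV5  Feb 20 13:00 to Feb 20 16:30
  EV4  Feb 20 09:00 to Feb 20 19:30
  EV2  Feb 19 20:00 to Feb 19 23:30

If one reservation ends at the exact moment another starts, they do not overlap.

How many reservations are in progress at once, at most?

Sweep the timeline, counting +1 at each start and −1 at each end (ends before starts at a tie):
Feb 19 08:00 start EV1 → 1
Feb 19 13:00 end EV1 → 0
Feb 19 20:00 start EV2 → 1
Feb 19 23:30 end EV2 → 0
Feb 20 04:00 start EV6 → 1
Feb 20 09:00 start EV4 → 2
Feb 20 10:00 end EV6 → 1
Feb 20 10:00 start EV3 → 2
Feb 20 13:00 start EV5 → 3
Feb 20 14:30 end EV3 → 2
Feb 20 16:30 end EV5 → 1
Feb 20 19:30 end EV4 → 0
Peak is 3, at Feb 20 13:00 (EV3, EV4, EV5).

3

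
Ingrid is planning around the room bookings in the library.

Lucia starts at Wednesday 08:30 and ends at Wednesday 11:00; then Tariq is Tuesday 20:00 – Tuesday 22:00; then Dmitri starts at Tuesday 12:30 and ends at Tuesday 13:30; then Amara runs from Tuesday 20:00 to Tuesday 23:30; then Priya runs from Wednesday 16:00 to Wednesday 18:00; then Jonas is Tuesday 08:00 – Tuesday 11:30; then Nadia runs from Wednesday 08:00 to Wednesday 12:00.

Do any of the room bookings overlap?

Sorted by start: Jonas, Dmitri, Tariq, Amara, Nadia, Lucia, Priya.
Dmitri starts after Jonas ends, so Jonas has no further overlaps.
Tariq starts after Dmitri ends, so Dmitri has no further overlaps.
Amara starts before Tariq ends → Tariq and Amara overlap.
That's a conflict, so the schedule is not conflict-free.

Yes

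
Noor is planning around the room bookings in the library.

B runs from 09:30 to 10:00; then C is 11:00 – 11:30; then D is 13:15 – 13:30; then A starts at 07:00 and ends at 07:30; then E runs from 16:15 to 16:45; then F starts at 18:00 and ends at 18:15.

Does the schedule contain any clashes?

Sorted by start: A, B, C, D, E, F.
B starts after A ends, so nothing later overlaps A either.
C starts after B ends, so nothing later overlaps B either.
D starts after C ends, so nothing later overlaps C either.
E starts after D ends, so nothing later overlaps D either.
F starts after E ends.
Every pair is clear; the schedule has no overlaps.

No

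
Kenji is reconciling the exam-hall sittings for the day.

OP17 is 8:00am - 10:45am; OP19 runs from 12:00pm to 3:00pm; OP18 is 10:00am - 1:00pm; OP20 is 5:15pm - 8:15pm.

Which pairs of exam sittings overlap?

OP17 & OP18, OP18 & OP19

Two intervals overlap when each starts before the other ends.
Sorted by start: OP17, OP18, OP19, OP20.
OP18 starts before OP17 ends → OP17 and OP18 overlap.
OP19 starts after OP17 ends; OP17 is clear from here.
OP19 starts before OP18 ends → OP18 and OP19 overlap.
OP20 starts after OP18 ends.
OP20 starts after OP19 ends.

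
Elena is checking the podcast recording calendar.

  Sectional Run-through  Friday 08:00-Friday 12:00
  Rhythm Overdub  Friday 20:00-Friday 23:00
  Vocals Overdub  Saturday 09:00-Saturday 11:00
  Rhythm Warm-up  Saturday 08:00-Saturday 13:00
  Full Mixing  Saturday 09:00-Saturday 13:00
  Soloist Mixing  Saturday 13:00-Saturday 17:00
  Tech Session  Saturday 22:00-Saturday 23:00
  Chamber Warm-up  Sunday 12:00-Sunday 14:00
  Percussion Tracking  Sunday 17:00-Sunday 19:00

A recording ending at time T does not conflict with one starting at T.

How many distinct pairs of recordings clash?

Check each pair: they overlap iff neither finishes before the other starts.
Sorted by start: Sectional Run-through, Rhythm Overdub, Rhythm Warm-up, Vocals Overdub, Full Mixing, Soloist Mixing, Tech Session, Chamber Warm-up, Percussion Tracking.
Rhythm Overdub starts after Sectional Run-through ends, so Sectional Run-through has no further overlaps.
Rhythm Warm-up starts after Rhythm Overdub ends, so Rhythm Overdub has no further overlaps.
Vocals Overdub starts before Rhythm Warm-up ends → Rhythm Warm-up and Vocals Overdub overlap.
Full Mixing starts before Rhythm Warm-up ends → Rhythm Warm-up and Full Mixing overlap.
Soloist Mixing starts exactly when Rhythm Warm-up ends (back-to-back, no overlap), so Rhythm Warm-up has no further overlaps.
Full Mixing starts before Vocals Overdub ends → Vocals Overdub and Full Mixing overlap.
Soloist Mixing starts after Vocals Overdub ends, so Vocals Overdub has no further overlaps.
Soloist Mixing starts exactly when Full Mixing ends (back-to-back, no overlap), so Full Mixing has no further overlaps.
Tech Session starts after Soloist Mixing ends, so Soloist Mixing has no further overlaps.
Chamber Warm-up starts after Tech Session ends, so Tech Session has no further overlaps.
Percussion Tracking starts after Chamber Warm-up ends.
Overlapping pairs: Full Mixing & Rhythm Warm-up, Full Mixing & Vocals Overdub, Rhythm Warm-up & Vocals Overdub — 3 in total.

3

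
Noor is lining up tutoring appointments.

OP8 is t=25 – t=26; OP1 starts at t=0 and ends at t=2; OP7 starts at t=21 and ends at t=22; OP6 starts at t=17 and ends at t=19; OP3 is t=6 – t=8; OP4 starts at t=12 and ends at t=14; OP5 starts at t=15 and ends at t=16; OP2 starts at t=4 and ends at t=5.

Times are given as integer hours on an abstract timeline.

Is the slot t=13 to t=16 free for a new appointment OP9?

No — it overlaps OP4, OP5

OP1: ends t=2 at or before OP9 starts t=13 → clear.
OP2: ends t=5 at or before OP9 starts t=13 → clear.
OP3: ends t=8 at or before OP9 starts t=13 → clear.
OP4: starts t=12 before OP9 ends t=16, and ends t=14 after OP9 starts t=13 → overlap.
OP5: starts t=15 before OP9 ends t=16, and ends t=16 after OP9 starts t=13 → overlap.
OP6: starts t=17 at or after OP9 ends t=16 → clear.
OP7: starts t=21 at or after OP9 ends t=16 → clear.
OP8: starts t=25 at or after OP9 ends t=16 → clear.
OP9 overlaps OP4, OP5.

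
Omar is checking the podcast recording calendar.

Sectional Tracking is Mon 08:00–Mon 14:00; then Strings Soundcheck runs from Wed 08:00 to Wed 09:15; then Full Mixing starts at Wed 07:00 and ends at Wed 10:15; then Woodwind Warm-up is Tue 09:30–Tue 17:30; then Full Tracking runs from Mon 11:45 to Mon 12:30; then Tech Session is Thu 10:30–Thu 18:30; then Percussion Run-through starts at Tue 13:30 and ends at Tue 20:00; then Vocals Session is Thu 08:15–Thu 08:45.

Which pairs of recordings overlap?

Full Mixing & Strings Soundcheck, Full Tracking & Sectional Tracking, Percussion Run-through & Woodwind Warm-up

Two intervals overlap when each starts before the other ends.
Sorted by start: Sectional Tracking, Full Tracking, Woodwind Warm-up, Percussion Run-through, Full Mixing, Strings Soundcheck, Vocals Session, Tech Session.
Full Tracking starts before Sectional Tracking ends → Sectional Tracking and Full Tracking overlap.
Woodwind Warm-up starts after Sectional Tracking ends, so Sectional Tracking has no further overlaps.
Woodwind Warm-up starts after Full Tracking ends, so Full Tracking has no further overlaps.
Percussion Run-through starts before Woodwind Warm-up ends → Woodwind Warm-up and Percussion Run-through overlap.
Full Mixing starts after Woodwind Warm-up ends, so Woodwind Warm-up has no further overlaps.
Full Mixing starts after Percussion Run-through ends, so Percussion Run-through has no further overlaps.
Strings Soundcheck starts before Full Mixing ends → Full Mixing and Strings Soundcheck overlap.
Vocals Session starts after Full Mixing ends, so Full Mixing has no further overlaps.
Vocals Session starts after Strings Soundcheck ends, so Strings Soundcheck has no further overlaps.
Tech Session starts after Vocals Session ends.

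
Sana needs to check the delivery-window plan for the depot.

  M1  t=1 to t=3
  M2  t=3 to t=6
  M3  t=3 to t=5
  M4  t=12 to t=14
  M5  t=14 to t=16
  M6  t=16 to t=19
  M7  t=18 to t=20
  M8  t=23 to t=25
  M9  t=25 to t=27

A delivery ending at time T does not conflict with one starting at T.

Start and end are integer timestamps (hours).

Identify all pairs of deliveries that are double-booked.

M2 & M3, M6 & M7

Sorted by start: M1, M2, M3, M4, M5, M6, M7, M8, M9.
M2 starts exactly when M1 ends (back-to-back, no overlap) — done with M1.
M3 starts before M2 ends → M2 and M3 overlap.
M4 starts after M2 ends — done with M2.
M4 starts after M3 ends — done with M3.
M5 starts exactly when M4 ends (back-to-back, no overlap) — done with M4.
M6 starts exactly when M5 ends (back-to-back, no overlap) — done with M5.
M7 starts before M6 ends → M6 and M7 overlap.
M8 starts after M6 ends — done with M6.
M8 starts after M7 ends — done with M7.
M9 starts exactly when M8 ends (back-to-back, no overlap).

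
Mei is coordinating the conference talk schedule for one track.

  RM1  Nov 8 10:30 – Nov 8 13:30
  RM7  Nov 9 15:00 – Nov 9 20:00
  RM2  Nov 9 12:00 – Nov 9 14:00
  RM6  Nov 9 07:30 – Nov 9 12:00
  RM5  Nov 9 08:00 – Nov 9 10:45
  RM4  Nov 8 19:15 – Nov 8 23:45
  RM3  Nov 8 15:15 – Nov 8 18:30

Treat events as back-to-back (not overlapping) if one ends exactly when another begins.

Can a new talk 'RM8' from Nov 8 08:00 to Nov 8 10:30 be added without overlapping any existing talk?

Yes — the slot is free

RM1: starts Nov 8 10:30 at or after RM8 ends Nov 8 10:30 → clear.
RM3: starts Nov 8 15:15 at or after RM8 ends Nov 8 10:30 → clear.
RM4: starts Nov 8 19:15 at or after RM8 ends Nov 8 10:30 → clear.
RM6: starts Nov 9 07:30 at or after RM8 ends Nov 8 10:30 → clear.
RM5: starts Nov 9 08:00 at or after RM8 ends Nov 8 10:30 → clear.
RM2: starts Nov 9 12:00 at or after RM8 ends Nov 8 10:30 → clear.
RM7: starts Nov 9 15:00 at or after RM8 ends Nov 8 10:30 → clear.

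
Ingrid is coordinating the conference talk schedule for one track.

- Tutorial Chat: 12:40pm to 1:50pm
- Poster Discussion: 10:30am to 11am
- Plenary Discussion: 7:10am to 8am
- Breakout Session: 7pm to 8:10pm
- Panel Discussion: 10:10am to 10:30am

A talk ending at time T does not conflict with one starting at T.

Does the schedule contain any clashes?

Two intervals overlap when each starts before the other ends.
Sorted by start: Plenary Discussion, Panel Discussion, Poster Discussion, Tutorial Chat, Breakout Session.
Panel Discussion starts after Plenary Discussion ends — done with Plenary Discussion.
Poster Discussion starts exactly when Panel Discussion ends (back-to-back, no overlap) — done with Panel Discussion.
Tutorial Chat starts after Poster Discussion ends — done with Poster Discussion.
Breakout Session starts after Tutorial Chat ends.
Every pair is clear; the schedule has no overlaps.

No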